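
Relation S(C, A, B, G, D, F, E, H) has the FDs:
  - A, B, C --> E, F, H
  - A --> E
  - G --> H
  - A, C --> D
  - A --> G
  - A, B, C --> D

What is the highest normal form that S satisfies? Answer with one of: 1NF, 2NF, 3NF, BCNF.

Candidate key: {A, B, C}. Prime attributes: {A, B, C}.
For A --> E we have {A}⁺ = {A, E, G, H}; {A} is not a superkey, so BCNF fails.
A --> E has non-prime {E} on the right and a non-superkey on the left, so 3NF fails.
{A} is a proper subset of the key {A, B, C}, and {A}⁺ contains the non-prime attributes {E, G, H} — a partial dependency, so 2NF is violated.

1NF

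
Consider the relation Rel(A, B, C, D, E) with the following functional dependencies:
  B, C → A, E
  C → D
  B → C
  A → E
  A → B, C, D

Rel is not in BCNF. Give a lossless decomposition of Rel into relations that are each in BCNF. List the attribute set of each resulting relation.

Candidate keys of the original relation: {A}, {B}.
Within {A, B, C, D, E}: {C}⁺ ∩ {A, B, C, D, E} = {C, D}, not the whole set, so C → D violates BCNF; decompose into {C, D} and {A, B, C, E}.
{C, D} has no BCNF violation.
{A, B, C, E} has no BCNF violation.

{A, B, C, E}; {C, D}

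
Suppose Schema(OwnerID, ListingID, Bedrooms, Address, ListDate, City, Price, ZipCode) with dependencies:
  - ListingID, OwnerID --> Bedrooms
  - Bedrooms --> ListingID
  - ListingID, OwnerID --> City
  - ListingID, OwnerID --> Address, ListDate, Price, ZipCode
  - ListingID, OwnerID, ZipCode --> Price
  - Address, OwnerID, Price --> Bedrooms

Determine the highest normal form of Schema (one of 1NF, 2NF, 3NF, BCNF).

3NF

Candidate keys: {Address, OwnerID, Price}, {Bedrooms, OwnerID}, {ListingID, OwnerID}. Prime attributes: {Address, Bedrooms, ListingID, OwnerID, Price}.
Bedrooms --> ListingID breaks BCNF: {Bedrooms}⁺ = {Bedrooms, ListingID}, so {Bedrooms} is not a superkey.
Since {ListingID} ⊆ prime attributes and every other non-superkey FD also has a prime right side, the schema is in 3NF.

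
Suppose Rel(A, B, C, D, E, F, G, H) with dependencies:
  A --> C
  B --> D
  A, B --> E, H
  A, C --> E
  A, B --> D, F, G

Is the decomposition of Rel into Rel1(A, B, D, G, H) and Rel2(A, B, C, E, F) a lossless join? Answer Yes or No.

Common attributes: {A, B}; their closure is {A, B, C, D, E, F, G, H}.
Since Rel1 ⊆ {A, B, C, D, E, F, G, H}, the intersection is a superkey of Rel1; the decomposition is lossless.

Yes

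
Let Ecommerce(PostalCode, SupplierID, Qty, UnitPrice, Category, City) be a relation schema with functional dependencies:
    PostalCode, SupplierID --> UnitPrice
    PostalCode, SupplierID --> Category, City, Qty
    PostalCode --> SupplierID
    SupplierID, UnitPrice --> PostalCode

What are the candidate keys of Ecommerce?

{PostalCode}, {SupplierID, UnitPrice}

{PostalCode}⁺ = {Category, City, PostalCode, Qty, SupplierID, UnitPrice}, which is every attribute, so {PostalCode} is a candidate key.
{SupplierID, UnitPrice}⁺ = {Category, City, PostalCode, Qty, SupplierID, UnitPrice}, which is every attribute, so {SupplierID, UnitPrice} is a candidate key.
These are minimal and exhaustive — every other superkey contains one of them.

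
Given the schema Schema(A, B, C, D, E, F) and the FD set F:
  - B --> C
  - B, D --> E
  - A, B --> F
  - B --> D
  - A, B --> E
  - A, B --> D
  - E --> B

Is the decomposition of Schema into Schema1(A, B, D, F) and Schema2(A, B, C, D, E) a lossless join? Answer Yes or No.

The shared attributes are {A, B, D} and {A, B, D}⁺ = {A, B, C, D, E, F}.
This includes all of Schema1, so the common attributes are a superkey of Schema1 — the join is lossless.

Yes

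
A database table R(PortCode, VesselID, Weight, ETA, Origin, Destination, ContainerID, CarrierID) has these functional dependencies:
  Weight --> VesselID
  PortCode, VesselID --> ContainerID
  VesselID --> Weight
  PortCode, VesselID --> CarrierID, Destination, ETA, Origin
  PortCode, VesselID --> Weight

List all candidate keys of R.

{PortCode, VesselID}, {PortCode, Weight}

Attributes never on any right-hand side: {PortCode} — every candidate key must contain it.
Closure of {PortCode, VesselID} is {CarrierID, ContainerID, Destination, ETA, Origin, PortCode, VesselID, Weight}, the whole schema; {PortCode, VesselID} is a candidate key.
Closure of {PortCode, Weight} is {CarrierID, ContainerID, Destination, ETA, Origin, PortCode, VesselID, Weight}, the whole schema; {PortCode, Weight} is a candidate key.
These are minimal and exhaustive — every other superkey contains one of them.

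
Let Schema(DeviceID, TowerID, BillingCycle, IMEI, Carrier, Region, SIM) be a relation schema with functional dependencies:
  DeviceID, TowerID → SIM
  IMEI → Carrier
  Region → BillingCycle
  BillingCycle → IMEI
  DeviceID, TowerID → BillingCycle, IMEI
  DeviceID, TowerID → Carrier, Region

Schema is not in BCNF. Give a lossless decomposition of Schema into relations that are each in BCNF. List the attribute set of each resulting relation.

Candidate key of the original relation: {DeviceID, TowerID}.
{BillingCycle, Carrier, DeviceID, IMEI, Region, SIM, TowerID}: {IMEI} determines {Carrier, IMEI} here but is not a superkey — split on IMEI → Carrier, giving {Carrier, IMEI} and {BillingCycle, DeviceID, IMEI, Region, SIM, TowerID}.
{Carrier, IMEI}: every determinant is a superkey — BCNF.
{BillingCycle, DeviceID, IMEI, Region, SIM, TowerID}: {Region} determines {BillingCycle, IMEI, Region} here but is not a superkey — split on Region → BillingCycle, IMEI, giving {BillingCycle, IMEI, Region} and {DeviceID, Region, SIM, TowerID}.
{BillingCycle, IMEI, Region}: {BillingCycle} determines {BillingCycle, IMEI} here but is not a superkey — split on BillingCycle → IMEI, giving {BillingCycle, IMEI} and {BillingCycle, Region}.
{BillingCycle, IMEI}: every determinant is a superkey — BCNF.
{BillingCycle, Region}: every determinant is a superkey — BCNF.
{DeviceID, Region, SIM, TowerID}: every determinant is a superkey — BCNF.

{BillingCycle, IMEI}; {BillingCycle, Region}; {Carrier, IMEI}; {DeviceID, Region, SIM, TowerID}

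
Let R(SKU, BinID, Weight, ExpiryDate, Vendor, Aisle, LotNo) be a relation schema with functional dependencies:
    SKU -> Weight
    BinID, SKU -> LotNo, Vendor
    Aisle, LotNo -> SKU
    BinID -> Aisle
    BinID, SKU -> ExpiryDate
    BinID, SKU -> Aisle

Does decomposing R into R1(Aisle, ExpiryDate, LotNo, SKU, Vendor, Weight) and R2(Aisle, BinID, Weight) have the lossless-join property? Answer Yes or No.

No

The shared attributes are {Aisle, Weight} and {Aisle, Weight}⁺ = {Aisle, Weight}.
Neither R1 nor R2 is contained in that closure, so the decomposition is lossy.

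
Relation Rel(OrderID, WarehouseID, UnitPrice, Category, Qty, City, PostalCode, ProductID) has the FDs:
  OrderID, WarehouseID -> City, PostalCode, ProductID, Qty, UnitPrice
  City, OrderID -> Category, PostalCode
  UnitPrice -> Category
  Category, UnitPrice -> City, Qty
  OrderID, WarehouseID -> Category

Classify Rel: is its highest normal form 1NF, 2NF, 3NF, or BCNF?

Candidate key: {OrderID, WarehouseID}. Prime attributes: {OrderID, WarehouseID}.
City, OrderID -> Category, PostalCode breaks BCNF: {City, OrderID}⁺ = {Category, City, OrderID, PostalCode}, so {City, OrderID} is not a superkey.
City, OrderID -> Category, PostalCode determines the non-prime attributes {Category, PostalCode} from a non-superkey — 3NF is violated.
No non-prime attribute depends on a proper subset of any candidate key, so 2NF holds.

2NF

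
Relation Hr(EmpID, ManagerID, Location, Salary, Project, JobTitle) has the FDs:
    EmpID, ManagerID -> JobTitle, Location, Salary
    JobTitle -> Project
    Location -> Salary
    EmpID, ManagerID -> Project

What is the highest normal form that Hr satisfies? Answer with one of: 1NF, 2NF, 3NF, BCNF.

Candidate key: {EmpID, ManagerID}. Prime attributes: {EmpID, ManagerID}.
JobTitle -> Project: {JobTitle}⁺ = {JobTitle, Project}, which is not all of the attributes, so the left side is not a superkey — BCNF is violated.
JobTitle -> Project has non-prime {Project} on the right and a non-superkey on the left, so 3NF fails.
No proper subset of a key has a non-prime attribute in its closure, so there is no partial dependency; 2NF holds.

2NF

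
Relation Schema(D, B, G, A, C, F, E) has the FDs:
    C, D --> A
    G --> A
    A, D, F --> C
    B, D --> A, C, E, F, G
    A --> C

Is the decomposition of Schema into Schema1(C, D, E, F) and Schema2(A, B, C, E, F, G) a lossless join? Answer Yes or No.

No

Common attributes: {C, E, F}; their closure is {C, E, F}.
Schema1 ⊄ {C, E, F} and Schema2 ⊄ {C, E, F}, so the split is lossy.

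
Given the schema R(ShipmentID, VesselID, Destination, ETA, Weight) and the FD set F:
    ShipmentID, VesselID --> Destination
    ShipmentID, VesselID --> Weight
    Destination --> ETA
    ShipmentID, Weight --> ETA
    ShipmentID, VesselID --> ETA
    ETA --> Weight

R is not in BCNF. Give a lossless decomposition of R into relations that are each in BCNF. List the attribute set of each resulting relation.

Candidate key of the original relation: {ShipmentID, VesselID}.
In {Destination, ETA, ShipmentID, VesselID, Weight}, {Destination} is not a superkey ({Destination}⁺ restricted to this set is {Destination, ETA, Weight}), so split on Destination --> ETA, Weight into {Destination, ETA, Weight} and {Destination, ShipmentID, VesselID}.
In {Destination, ETA, Weight}, {ETA} is not a superkey ({ETA}⁺ restricted to this set is {ETA, Weight}), so split on ETA --> Weight into {ETA, Weight} and {Destination, ETA}.
{ETA, Weight} is in BCNF.
{Destination, ETA} is in BCNF.
{Destination, ShipmentID, VesselID} is in BCNF.

{Destination, ETA}; {Destination, ShipmentID, VesselID}; {ETA, Weight}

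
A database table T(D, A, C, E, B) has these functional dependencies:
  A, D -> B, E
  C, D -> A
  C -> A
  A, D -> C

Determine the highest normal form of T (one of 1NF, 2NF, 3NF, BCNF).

Candidate keys: {A, D}, {C, D}. Prime attributes: {A, C, D}.
For C -> A we have {C}⁺ = {A, C}; {C} is not a superkey, so BCNF fails.
Since {A} ⊆ prime attributes and every other non-superkey FD also has a prime right side, the schema is in 3NF.

3NF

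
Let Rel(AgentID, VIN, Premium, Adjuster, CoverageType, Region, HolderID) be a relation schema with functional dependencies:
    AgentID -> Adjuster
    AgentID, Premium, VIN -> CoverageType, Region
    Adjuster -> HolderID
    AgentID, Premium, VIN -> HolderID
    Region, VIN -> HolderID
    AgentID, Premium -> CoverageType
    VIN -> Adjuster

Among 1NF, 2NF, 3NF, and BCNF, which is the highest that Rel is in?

Candidate key: {AgentID, Premium, VIN}. Prime attributes: {AgentID, Premium, VIN}.
For AgentID -> Adjuster we have {AgentID}⁺ = {Adjuster, AgentID, HolderID}; {AgentID} is not a superkey, so BCNF fails.
AgentID -> Adjuster determines the non-prime attribute {Adjuster} from a non-superkey — 3NF is violated.
The proper key subset {AgentID} of {AgentID, Premium, VIN} determines non-prime {Adjuster, HolderID}, so the relation is not even in 2NF.

1NF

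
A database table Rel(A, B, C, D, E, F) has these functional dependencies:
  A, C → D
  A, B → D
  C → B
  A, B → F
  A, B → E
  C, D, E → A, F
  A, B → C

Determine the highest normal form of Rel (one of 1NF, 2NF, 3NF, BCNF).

3NF

Candidate keys: {A, B}, {A, C}, {C, D, E}. Prime attributes: {A, B, C, D, E}.
C → B breaks BCNF: {C}⁺ = {B, C}, so {C} is not a superkey.
Since {B} ⊆ prime attributes and every other non-superkey FD also has a prime right side, the schema is in 3NF.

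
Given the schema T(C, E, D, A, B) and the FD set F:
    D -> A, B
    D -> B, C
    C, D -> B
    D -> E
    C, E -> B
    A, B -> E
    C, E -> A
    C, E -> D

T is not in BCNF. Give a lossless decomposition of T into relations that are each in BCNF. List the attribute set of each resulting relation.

{A, B, C, D}; {A, B, E}

Candidate keys of the original relation: {A, B, C}, {C, E}, {D}.
In {A, B, C, D, E}, {A, B} is not a superkey ({A, B}⁺ restricted to this set is {A, B, E}), so split on A, B -> E into {A, B, E} and {A, B, C, D}.
{A, B, E}: every determinant is a superkey — BCNF.
{A, B, C, D}: every determinant is a superkey — BCNF.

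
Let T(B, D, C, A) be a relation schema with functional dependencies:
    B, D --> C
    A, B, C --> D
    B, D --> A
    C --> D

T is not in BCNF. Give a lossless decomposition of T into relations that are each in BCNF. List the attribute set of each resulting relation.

{A, B, C}; {C, D}

Candidate keys of the original relation: {B, C}, {B, D}.
In {A, B, C, D}, {C} is not a superkey ({C}⁺ restricted to this set is {C, D}), so split on C --> D into {C, D} and {A, B, C}.
{C, D} has no BCNF violation.
{A, B, C} has no BCNF violation.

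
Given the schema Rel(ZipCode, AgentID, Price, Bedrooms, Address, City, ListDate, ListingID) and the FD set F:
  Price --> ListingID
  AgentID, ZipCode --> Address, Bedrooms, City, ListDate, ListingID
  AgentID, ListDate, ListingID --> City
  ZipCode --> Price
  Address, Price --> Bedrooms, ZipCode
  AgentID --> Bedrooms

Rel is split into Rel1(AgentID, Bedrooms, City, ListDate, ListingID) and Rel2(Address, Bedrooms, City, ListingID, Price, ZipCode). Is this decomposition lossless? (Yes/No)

The shared attributes are {Bedrooms, City, ListingID} and {Bedrooms, City, ListingID}⁺ = {Bedrooms, City, ListingID}.
Rel1 ⊄ {Bedrooms, City, ListingID} and Rel2 ⊄ {Bedrooms, City, ListingID}, so the split is lossy.

No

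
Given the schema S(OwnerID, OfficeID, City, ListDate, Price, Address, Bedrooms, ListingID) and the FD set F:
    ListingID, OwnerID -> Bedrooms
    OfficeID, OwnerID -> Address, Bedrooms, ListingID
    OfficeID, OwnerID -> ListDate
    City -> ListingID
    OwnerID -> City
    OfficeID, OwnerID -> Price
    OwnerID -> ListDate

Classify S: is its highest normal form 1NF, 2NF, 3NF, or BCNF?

1NF

Candidate key: {OfficeID, OwnerID}. Prime attributes: {OfficeID, OwnerID}.
ListingID, OwnerID -> Bedrooms: {ListingID, OwnerID}⁺ = {Bedrooms, City, ListDate, ListingID, OwnerID}, which is not all of the attributes, so the left side is not a superkey — BCNF is violated.
ListingID, OwnerID -> Bedrooms has non-prime {Bedrooms} on the right and a non-superkey on the left, so 3NF fails.
Since {OwnerID} ⊂ {OfficeID, OwnerID} and {OwnerID}⁺ ⊇ {Bedrooms, City, ListDate, ListingID} with {Bedrooms, City, ListDate, ListingID} non-prime, there is a partial dependency; 2NF fails.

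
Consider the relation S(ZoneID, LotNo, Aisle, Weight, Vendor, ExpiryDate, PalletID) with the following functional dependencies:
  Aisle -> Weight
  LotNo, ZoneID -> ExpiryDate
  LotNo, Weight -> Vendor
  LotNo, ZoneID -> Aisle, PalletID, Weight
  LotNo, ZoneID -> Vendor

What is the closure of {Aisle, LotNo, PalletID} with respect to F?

{Aisle, LotNo, PalletID, Vendor, Weight}

Start with {Aisle, LotNo, PalletID}.
Aisle -> Weight applies; add {Weight} → now {Aisle, LotNo, PalletID, Weight}.
LotNo, Weight -> Vendor applies; add {Vendor} → now {Aisle, LotNo, PalletID, Vendor, Weight}.
No further FD applies.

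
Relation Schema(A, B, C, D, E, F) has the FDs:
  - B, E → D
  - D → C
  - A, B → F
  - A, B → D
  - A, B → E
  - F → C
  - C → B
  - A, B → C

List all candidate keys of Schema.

{A, B}, {A, C}, {A, D}, {A, F}

Attributes never on any right-hand side: {A} — every candidate key must contain it.
{A, B} is a candidate key since {A, B}⁺ = {A, B, C, D, E, F} covers every attribute.
{A, C} is a candidate key since {A, C}⁺ = {A, B, C, D, E, F} covers every attribute.
{A, D} is a candidate key since {A, D}⁺ = {A, B, C, D, E, F} covers every attribute.
{A, F} is a candidate key since {A, F}⁺ = {A, B, C, D, E, F} covers every attribute.
Any other superkey properly contains one of these, so there are no further candidate keys.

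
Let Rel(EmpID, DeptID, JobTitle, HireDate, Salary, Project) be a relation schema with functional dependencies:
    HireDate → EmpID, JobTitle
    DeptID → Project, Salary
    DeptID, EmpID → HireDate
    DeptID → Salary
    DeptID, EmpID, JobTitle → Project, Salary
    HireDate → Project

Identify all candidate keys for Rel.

No FD produces {DeptID}, so it must be in every candidate key.
{DeptID, EmpID} is a candidate key since {DeptID, EmpID}⁺ = {DeptID, EmpID, HireDate, JobTitle, Project, Salary} covers every attribute.
{DeptID, HireDate} is a candidate key since {DeptID, HireDate}⁺ = {DeptID, EmpID, HireDate, JobTitle, Project, Salary} covers every attribute.
These are minimal and exhaustive — every other superkey contains one of them.

{DeptID, EmpID}, {DeptID, HireDate}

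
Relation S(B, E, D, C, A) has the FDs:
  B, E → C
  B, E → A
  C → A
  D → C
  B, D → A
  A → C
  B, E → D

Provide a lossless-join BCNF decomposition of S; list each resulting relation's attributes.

Candidate key of the original relation: {B, E}.
{A, B, C, D, E}: {C} determines {A, C} here but is not a superkey — split on C → A, giving {A, C} and {B, C, D, E}.
{A, C} is in BCNF.
{B, C, D, E}: {D} determines {C, D} here but is not a superkey — split on D → C, giving {C, D} and {B, D, E}.
{C, D} is in BCNF.
{B, D, E} is in BCNF.

{A, C}; {B, D, E}; {C, D}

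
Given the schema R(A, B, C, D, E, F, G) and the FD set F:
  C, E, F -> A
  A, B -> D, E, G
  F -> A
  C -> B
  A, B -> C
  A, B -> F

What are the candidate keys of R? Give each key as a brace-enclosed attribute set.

{A, B}, {A, C}, {B, F}, {C, F}

Closure of {A, B} is {A, B, C, D, E, F, G}, the whole schema; {A, B} is a candidate key.
Closure of {A, C} is {A, B, C, D, E, F, G}, the whole schema; {A, C} is a candidate key.
Closure of {B, F} is {A, B, C, D, E, F, G}, the whole schema; {B, F} is a candidate key.
Closure of {C, F} is {A, B, C, D, E, F, G}, the whole schema; {C, F} is a candidate key.
No proper subset of any of these is a key, and no other minimal superkey exists.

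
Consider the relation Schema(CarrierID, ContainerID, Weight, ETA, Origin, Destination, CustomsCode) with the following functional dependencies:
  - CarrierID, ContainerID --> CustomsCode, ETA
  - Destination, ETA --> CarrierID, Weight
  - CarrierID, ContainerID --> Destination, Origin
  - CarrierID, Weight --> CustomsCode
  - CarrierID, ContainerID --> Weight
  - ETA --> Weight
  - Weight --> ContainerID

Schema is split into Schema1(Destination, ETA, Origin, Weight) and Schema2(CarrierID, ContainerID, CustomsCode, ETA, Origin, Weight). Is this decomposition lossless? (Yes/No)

No

Schema1 ∩ Schema2 = {ETA, Origin, Weight}; its closure under F is {ContainerID, ETA, Origin, Weight}.
Neither Schema1 nor Schema2 is contained in that closure, so the decomposition is lossy.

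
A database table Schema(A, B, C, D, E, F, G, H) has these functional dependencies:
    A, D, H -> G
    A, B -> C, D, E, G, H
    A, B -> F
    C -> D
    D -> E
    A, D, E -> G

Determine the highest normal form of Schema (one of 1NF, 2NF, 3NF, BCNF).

Candidate key: {A, B}. Prime attributes: {A, B}.
A, D, H -> G breaks BCNF: {A, D, H}⁺ = {A, D, E, G, H}, so {A, D, H} is not a superkey.
Because {G} is non-prime and the left side of A, D, H -> G is not a superkey, the relation is not in 3NF.
Checking every proper subset of each key, none determines a non-prime attribute — 2NF is satisfied.

2NF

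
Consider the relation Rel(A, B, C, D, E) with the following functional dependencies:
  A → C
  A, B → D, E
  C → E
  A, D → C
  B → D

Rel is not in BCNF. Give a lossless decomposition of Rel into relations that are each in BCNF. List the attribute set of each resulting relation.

Candidate key of the original relation: {A, B}.
Within {A, B, C, D, E}: {A}⁺ ∩ {A, B, C, D, E} = {A, C, E}, not the whole set, so A → C, E violates BCNF; decompose into {A, C, E} and {A, B, D}.
Within {A, C, E}: {C}⁺ ∩ {A, C, E} = {C, E}, not the whole set, so C → E violates BCNF; decompose into {C, E} and {A, C}.
{C, E} is in BCNF.
{A, C} is in BCNF.
Within {A, B, D}: {B}⁺ ∩ {A, B, D} = {B, D}, not the whole set, so B → D violates BCNF; decompose into {B, D} and {A, B}.
{B, D} is in BCNF.
{A, B} is in BCNF.

{A, B}; {A, C}; {B, D}; {C, E}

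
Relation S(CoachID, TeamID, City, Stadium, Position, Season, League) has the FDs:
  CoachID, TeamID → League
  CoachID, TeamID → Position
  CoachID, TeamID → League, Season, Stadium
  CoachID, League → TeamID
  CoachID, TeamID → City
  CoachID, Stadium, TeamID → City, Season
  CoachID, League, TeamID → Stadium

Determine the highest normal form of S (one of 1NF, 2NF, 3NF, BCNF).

BCNF

Candidate keys: {CoachID, League}, {CoachID, TeamID}. Prime attributes: {CoachID, League, TeamID}.
Every FD has a superkey on the left, so the relation is in BCNF.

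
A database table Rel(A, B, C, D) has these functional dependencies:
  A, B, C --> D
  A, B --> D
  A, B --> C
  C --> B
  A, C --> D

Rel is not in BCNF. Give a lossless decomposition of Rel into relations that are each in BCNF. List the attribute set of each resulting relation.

{A, C, D}; {B, C}

Candidate keys of the original relation: {A, B}, {A, C}.
In {A, B, C, D}, {C} is not a superkey ({C}⁺ restricted to this set is {B, C}), so split on C --> B into {B, C} and {A, C, D}.
{B, C}: every determinant is a superkey — BCNF.
{A, C, D}: every determinant is a superkey — BCNF.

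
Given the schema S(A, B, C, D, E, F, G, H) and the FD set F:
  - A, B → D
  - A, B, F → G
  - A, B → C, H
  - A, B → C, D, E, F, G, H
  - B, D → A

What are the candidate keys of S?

Attributes never on any right-hand side: {B} — every candidate key must contain it.
{A, B} is a candidate key since {A, B}⁺ = {A, B, C, D, E, F, G, H} covers every attribute.
{B, D} is a candidate key since {B, D}⁺ = {A, B, C, D, E, F, G, H} covers every attribute.
These are minimal and exhaustive — every other superkey contains one of them.

{A, B}, {B, D}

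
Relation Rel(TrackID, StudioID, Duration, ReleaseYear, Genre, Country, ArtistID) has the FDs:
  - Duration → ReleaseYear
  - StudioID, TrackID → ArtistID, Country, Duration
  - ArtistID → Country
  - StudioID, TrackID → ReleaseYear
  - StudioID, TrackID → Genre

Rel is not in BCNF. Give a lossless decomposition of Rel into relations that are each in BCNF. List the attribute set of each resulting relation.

Candidate key of the original relation: {StudioID, TrackID}.
Within {ArtistID, Country, Duration, Genre, ReleaseYear, StudioID, TrackID}: {Duration}⁺ ∩ {ArtistID, Country, Duration, Genre, ReleaseYear, StudioID, TrackID} = {Duration, ReleaseYear}, not the whole set, so Duration → ReleaseYear violates BCNF; decompose into {Duration, ReleaseYear} and {ArtistID, Country, Duration, Genre, StudioID, TrackID}.
{Duration, ReleaseYear}: every determinant is a superkey — BCNF.
Within {ArtistID, Country, Duration, Genre, StudioID, TrackID}: {ArtistID}⁺ ∩ {ArtistID, Country, Duration, Genre, StudioID, TrackID} = {ArtistID, Country}, not the whole set, so ArtistID → Country violates BCNF; decompose into {ArtistID, Country} and {ArtistID, Duration, Genre, StudioID, TrackID}.
{ArtistID, Country}: every determinant is a superkey — BCNF.
{ArtistID, Duration, Genre, StudioID, TrackID}: every determinant is a superkey — BCNF.

{ArtistID, Country}; {ArtistID, Duration, Genre, StudioID, TrackID}; {Duration, ReleaseYear}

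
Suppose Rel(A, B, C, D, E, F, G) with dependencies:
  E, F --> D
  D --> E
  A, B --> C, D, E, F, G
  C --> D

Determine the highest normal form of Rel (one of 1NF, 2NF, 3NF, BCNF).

2NF

Candidate key: {A, B}. Prime attributes: {A, B}.
E, F --> D: {E, F}⁺ = {D, E, F}, which is not all of the attributes, so the left side is not a superkey — BCNF is violated.
E, F --> D has non-prime {D} on the right and a non-superkey on the left, so 3NF fails.
No non-prime attribute depends on a proper subset of any candidate key, so 2NF holds.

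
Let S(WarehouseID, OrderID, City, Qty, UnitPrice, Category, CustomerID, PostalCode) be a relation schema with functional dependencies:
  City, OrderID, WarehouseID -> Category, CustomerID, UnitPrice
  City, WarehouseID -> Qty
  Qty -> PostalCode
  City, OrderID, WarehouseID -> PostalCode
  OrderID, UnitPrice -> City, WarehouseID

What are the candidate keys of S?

No FD produces {OrderID}, so it must be in every candidate key.
{OrderID, UnitPrice} is a candidate key since {OrderID, UnitPrice}⁺ = {Category, City, CustomerID, OrderID, PostalCode, Qty, UnitPrice, WarehouseID} covers every attribute.
{City, OrderID, WarehouseID} is a candidate key since {City, OrderID, WarehouseID}⁺ = {Category, City, CustomerID, OrderID, PostalCode, Qty, UnitPrice, WarehouseID} covers every attribute.
No proper subset of any of these is a key, and no other minimal superkey exists.

{City, OrderID, WarehouseID}, {OrderID, UnitPrice}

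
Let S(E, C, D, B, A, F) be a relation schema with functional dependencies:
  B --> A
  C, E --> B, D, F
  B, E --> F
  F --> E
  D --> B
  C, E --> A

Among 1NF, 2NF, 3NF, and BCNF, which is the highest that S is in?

Candidate keys: {C, E}, {C, F}. Prime attributes: {C, E, F}.
For B --> A we have {B}⁺ = {A, B}; {B} is not a superkey, so BCNF fails.
B --> A has non-prime {A} on the right and a non-superkey on the left, so 3NF fails.
Checking every proper subset of each key, none determines a non-prime attribute — 2NF is satisfied.

2NF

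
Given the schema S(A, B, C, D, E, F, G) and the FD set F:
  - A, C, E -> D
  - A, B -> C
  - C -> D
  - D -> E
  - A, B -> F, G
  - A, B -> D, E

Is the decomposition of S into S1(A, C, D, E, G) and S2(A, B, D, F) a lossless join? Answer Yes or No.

No

Common attributes: {A, D}; their closure is {A, D, E}.
The closure covers neither S1 nor S2 entirely; the join is not lossless.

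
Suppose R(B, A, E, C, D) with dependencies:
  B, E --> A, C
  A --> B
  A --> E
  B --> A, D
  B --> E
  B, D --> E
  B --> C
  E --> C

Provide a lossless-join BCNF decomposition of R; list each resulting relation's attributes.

{A, B, D, E}; {C, E}

Candidate keys of the original relation: {A}, {B}.
Within {A, B, C, D, E}: {E}⁺ ∩ {A, B, C, D, E} = {C, E}, not the whole set, so E --> C violates BCNF; decompose into {C, E} and {A, B, D, E}.
{C, E} is in BCNF.
{A, B, D, E} is in BCNF.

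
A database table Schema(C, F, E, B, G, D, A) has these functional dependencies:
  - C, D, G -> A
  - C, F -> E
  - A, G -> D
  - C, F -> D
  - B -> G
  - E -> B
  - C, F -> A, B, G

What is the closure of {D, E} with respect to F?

Start with {D, E}.
E -> B applies; add {B} → now {B, D, E}.
B -> G applies; add {G} → now {B, D, E, G}.
No further FD applies.

{B, D, E, G}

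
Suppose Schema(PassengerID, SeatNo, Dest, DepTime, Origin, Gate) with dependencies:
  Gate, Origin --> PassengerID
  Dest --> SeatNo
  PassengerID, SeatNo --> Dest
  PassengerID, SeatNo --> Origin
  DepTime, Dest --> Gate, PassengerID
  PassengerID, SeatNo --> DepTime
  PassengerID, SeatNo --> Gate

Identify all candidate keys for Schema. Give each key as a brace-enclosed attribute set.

{DepTime, Dest} is a candidate key since {DepTime, Dest}⁺ = {DepTime, Dest, Gate, Origin, PassengerID, SeatNo} covers every attribute.
{Dest, PassengerID} is a candidate key since {Dest, PassengerID}⁺ = {DepTime, Dest, Gate, Origin, PassengerID, SeatNo} covers every attribute.
{PassengerID, SeatNo} is a candidate key since {PassengerID, SeatNo}⁺ = {DepTime, Dest, Gate, Origin, PassengerID, SeatNo} covers every attribute.
{Dest, Gate, Origin} is a candidate key since {Dest, Gate, Origin}⁺ = {DepTime, Dest, Gate, Origin, PassengerID, SeatNo} covers every attribute.
{Gate, Origin, SeatNo} is a candidate key since {Gate, Origin, SeatNo}⁺ = {DepTime, Dest, Gate, Origin, PassengerID, SeatNo} covers every attribute.
Any other superkey properly contains one of these, so there are no further candidate keys.

{DepTime, Dest}, {Dest, Gate, Origin}, {Dest, PassengerID}, {Gate, Origin, SeatNo}, {PassengerID, SeatNo}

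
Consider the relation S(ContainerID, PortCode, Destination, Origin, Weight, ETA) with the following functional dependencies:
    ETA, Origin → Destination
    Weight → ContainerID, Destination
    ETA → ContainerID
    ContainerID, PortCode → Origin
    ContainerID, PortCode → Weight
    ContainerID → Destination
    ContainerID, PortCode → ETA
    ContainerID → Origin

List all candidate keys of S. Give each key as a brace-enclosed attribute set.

{ContainerID, PortCode}, {ETA, PortCode}, {PortCode, Weight}

{PortCode} never appears on the right of any FD, so every key must include it.
{ContainerID, PortCode}⁺ = {ContainerID, Destination, ETA, Origin, PortCode, Weight} — all of the relation — so {ContainerID, PortCode} is a candidate key.
{ETA, PortCode}⁺ = {ContainerID, Destination, ETA, Origin, PortCode, Weight} — all of the relation — so {ETA, PortCode} is a candidate key.
{PortCode, Weight}⁺ = {ContainerID, Destination, ETA, Origin, PortCode, Weight} — all of the relation — so {PortCode, Weight} is a candidate key.
These are minimal and exhaustive — every other superkey contains one of them.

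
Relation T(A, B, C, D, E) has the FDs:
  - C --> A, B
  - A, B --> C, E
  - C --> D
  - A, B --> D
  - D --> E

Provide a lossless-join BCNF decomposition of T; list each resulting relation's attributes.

{A, B, C, D}; {D, E}

Candidate keys of the original relation: {A, B}, {C}.
In {A, B, C, D, E}, {D} is not a superkey ({D}⁺ restricted to this set is {D, E}), so split on D --> E into {D, E} and {A, B, C, D}.
{D, E}: every determinant is a superkey — BCNF.
{A, B, C, D}: every determinant is a superkey — BCNF.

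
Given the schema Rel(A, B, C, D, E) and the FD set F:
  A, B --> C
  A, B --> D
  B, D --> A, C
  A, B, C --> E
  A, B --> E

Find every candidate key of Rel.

{B} never appears on the right of any FD, so every key must include it.
{A, B}⁺ = {A, B, C, D, E}, which is every attribute, so {A, B} is a candidate key.
{B, D}⁺ = {A, B, C, D, E}, which is every attribute, so {B, D} is a candidate key.
Any other superkey properly contains one of these, so there are no further candidate keys.

{A, B}, {B, D}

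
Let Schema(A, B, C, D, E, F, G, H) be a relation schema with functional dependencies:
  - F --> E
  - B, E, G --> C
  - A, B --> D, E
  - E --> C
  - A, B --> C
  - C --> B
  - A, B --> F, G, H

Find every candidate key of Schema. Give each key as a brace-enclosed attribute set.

{A} never appears on the right of any FD, so every key must include it.
{A, B}⁺ = {A, B, C, D, E, F, G, H}, which is every attribute, so {A, B} is a candidate key.
{A, C}⁺ = {A, B, C, D, E, F, G, H}, which is every attribute, so {A, C} is a candidate key.
{A, E}⁺ = {A, B, C, D, E, F, G, H}, which is every attribute, so {A, E} is a candidate key.
{A, F}⁺ = {A, B, C, D, E, F, G, H}, which is every attribute, so {A, F} is a candidate key.
Any other superkey properly contains one of these, so there are no further candidate keys.

{A, B}, {A, C}, {A, E}, {A, F}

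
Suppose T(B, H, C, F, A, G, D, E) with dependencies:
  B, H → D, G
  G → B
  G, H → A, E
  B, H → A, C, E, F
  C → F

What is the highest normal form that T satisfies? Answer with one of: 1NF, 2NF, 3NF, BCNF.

Candidate keys: {B, H}, {G, H}. Prime attributes: {B, G, H}.
G → B breaks BCNF: {G}⁺ = {B, G}, so {G} is not a superkey.
C → F has non-prime {F} on the right and a non-superkey on the left, so 3NF fails.
No non-prime attribute depends on a proper subset of any candidate key, so 2NF holds.

2NF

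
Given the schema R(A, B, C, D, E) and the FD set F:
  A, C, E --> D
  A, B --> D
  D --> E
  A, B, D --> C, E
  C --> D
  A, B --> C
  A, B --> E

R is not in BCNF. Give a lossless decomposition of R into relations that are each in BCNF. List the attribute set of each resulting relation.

Candidate key of the original relation: {A, B}.
In {A, B, C, D, E}, {A, C, E} is not a superkey ({A, C, E}⁺ restricted to this set is {A, C, D, E}), so split on A, C, E --> D into {A, C, D, E} and {A, B, C, E}.
In {A, C, D, E}, {D} is not a superkey ({D}⁺ restricted to this set is {D, E}), so split on D --> E into {D, E} and {A, C, D}.
{D, E}: every determinant is a superkey — BCNF.
In {A, C, D}, {C} is not a superkey ({C}⁺ restricted to this set is {C, D}), so split on C --> D into {C, D} and {A, C}.
{C, D}: every determinant is a superkey — BCNF.
{A, C}: every determinant is a superkey — BCNF.
In {A, B, C, E}, {C} is not a superkey ({C}⁺ restricted to this set is {C, E}), so split on C --> E into {C, E} and {A, B, C}.
{C, E}: every determinant is a superkey — BCNF.
{A, B, C}: every determinant is a superkey — BCNF.

{A, B, C}; {C, D}; {C, E}; {D, E}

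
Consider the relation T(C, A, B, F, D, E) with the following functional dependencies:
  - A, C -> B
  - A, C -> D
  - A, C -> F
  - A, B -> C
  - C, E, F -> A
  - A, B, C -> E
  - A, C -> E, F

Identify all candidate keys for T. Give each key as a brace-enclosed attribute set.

Closure of {A, B} is {A, B, C, D, E, F}, the whole schema; {A, B} is a candidate key.
Closure of {A, C} is {A, B, C, D, E, F}, the whole schema; {A, C} is a candidate key.
Closure of {C, E, F} is {A, B, C, D, E, F}, the whole schema; {C, E, F} is a candidate key.
No proper subset of any of these is a key, and no other minimal superkey exists.

{A, B}, {A, C}, {C, E, F}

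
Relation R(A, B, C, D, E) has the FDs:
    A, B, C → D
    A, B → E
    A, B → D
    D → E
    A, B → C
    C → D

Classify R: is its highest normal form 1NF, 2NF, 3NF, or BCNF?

Candidate key: {A, B}. Prime attributes: {A, B}.
D → E: {D}⁺ = {D, E}, which is not all of the attributes, so the left side is not a superkey — BCNF is violated.
Because {E} is non-prime and the left side of D → E is not a superkey, the relation is not in 3NF.
Checking every proper subset of each key, none determines a non-prime attribute — 2NF is satisfied.

2NF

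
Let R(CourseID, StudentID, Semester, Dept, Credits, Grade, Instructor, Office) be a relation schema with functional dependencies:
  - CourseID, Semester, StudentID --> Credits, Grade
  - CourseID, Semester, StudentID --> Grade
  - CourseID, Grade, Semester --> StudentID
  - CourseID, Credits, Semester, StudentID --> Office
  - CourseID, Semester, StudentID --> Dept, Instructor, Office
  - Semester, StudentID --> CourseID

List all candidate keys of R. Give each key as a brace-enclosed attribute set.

No FD produces {Semester}, so it must be in every candidate key.
{Semester, StudentID} is a candidate key since {Semester, StudentID}⁺ = {CourseID, Credits, Dept, Grade, Instructor, Office, Semester, StudentID} covers every attribute.
{CourseID, Grade, Semester} is a candidate key since {CourseID, Grade, Semester}⁺ = {CourseID, Credits, Dept, Grade, Instructor, Office, Semester, StudentID} covers every attribute.
These are minimal and exhaustive — every other superkey contains one of them.

{CourseID, Grade, Semester}, {Semester, StudentID}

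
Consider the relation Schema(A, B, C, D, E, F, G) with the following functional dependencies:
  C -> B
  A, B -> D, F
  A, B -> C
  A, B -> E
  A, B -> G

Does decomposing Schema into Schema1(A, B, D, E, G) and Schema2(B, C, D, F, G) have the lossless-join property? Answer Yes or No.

Schema1 ∩ Schema2 = {B, D, G}; its closure under F is {B, D, G}.
Schema1 ⊄ {B, D, G} and Schema2 ⊄ {B, D, G}, so the split is lossy.

No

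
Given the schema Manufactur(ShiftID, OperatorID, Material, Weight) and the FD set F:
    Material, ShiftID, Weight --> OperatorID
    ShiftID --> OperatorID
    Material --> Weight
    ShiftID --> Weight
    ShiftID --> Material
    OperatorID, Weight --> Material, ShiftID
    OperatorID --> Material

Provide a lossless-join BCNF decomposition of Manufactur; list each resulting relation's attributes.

{Material, OperatorID, ShiftID}; {Material, Weight}

Candidate keys of the original relation: {OperatorID}, {ShiftID}.
Within {Material, OperatorID, ShiftID, Weight}: {Material}⁺ ∩ {Material, OperatorID, ShiftID, Weight} = {Material, Weight}, not the whole set, so Material --> Weight violates BCNF; decompose into {Material, Weight} and {Material, OperatorID, ShiftID}.
{Material, Weight} is in BCNF.
{Material, OperatorID, ShiftID} is in BCNF.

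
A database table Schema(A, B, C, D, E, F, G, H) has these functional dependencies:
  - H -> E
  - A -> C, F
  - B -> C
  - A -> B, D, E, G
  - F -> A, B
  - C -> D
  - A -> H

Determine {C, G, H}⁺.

{C, D, E, G, H}

Start with {C, G, H}.
H -> E applies; add {E} → now {C, E, G, H}.
C -> D applies; add {D} → now {C, D, E, G, H}.
No further FD applies.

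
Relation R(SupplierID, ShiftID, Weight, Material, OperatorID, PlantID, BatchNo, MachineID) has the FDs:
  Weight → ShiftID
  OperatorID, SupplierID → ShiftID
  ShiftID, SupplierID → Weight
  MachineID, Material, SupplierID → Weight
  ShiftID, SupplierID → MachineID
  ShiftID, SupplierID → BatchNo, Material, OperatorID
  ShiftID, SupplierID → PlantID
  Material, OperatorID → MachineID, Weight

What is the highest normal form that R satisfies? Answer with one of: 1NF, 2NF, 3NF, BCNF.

3NF

Candidate keys: {MachineID, Material, SupplierID}, {OperatorID, SupplierID}, {ShiftID, SupplierID}, {SupplierID, Weight}. Prime attributes: {MachineID, Material, OperatorID, ShiftID, SupplierID, Weight}.
Weight → ShiftID: {Weight}⁺ = {ShiftID, Weight}, which is not all of the attributes, so the left side is not a superkey — BCNF is violated.
Since {ShiftID} ⊆ prime attributes and every other non-superkey FD also has a prime right side, the schema is in 3NF.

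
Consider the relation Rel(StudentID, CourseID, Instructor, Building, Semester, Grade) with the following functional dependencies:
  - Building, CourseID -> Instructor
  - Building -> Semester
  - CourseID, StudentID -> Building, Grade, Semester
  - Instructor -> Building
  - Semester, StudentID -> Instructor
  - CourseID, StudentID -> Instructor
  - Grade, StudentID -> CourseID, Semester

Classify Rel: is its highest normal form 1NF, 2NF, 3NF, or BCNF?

Candidate keys: {CourseID, StudentID}, {Grade, StudentID}. Prime attributes: {CourseID, Grade, StudentID}.
Building, CourseID -> Instructor: {Building, CourseID}⁺ = {Building, CourseID, Instructor, Semester}, which is not all of the attributes, so the left side is not a superkey — BCNF is violated.
Building, CourseID -> Instructor has non-prime {Instructor} on the right and a non-superkey on the left, so 3NF fails.
No proper subset of a key has a non-prime attribute in its closure, so there is no partial dependency; 2NF holds.

2NF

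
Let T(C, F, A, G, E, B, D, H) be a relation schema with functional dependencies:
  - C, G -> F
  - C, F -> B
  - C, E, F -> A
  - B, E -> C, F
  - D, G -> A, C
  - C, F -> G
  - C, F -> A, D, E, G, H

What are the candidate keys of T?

{B, E}, {C, F}, {C, G}, {D, G}

{B, E}⁺ = {A, B, C, D, E, F, G, H}, which is every attribute, so {B, E} is a candidate key.
{C, F}⁺ = {A, B, C, D, E, F, G, H}, which is every attribute, so {C, F} is a candidate key.
{C, G}⁺ = {A, B, C, D, E, F, G, H}, which is every attribute, so {C, G} is a candidate key.
{D, G}⁺ = {A, B, C, D, E, F, G, H}, which is every attribute, so {D, G} is a candidate key.
Any other superkey properly contains one of these, so there are no further candidate keys.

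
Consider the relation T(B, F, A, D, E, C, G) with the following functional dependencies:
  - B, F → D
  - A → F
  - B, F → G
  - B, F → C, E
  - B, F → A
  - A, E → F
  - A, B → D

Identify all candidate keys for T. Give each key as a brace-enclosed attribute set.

{B} never appears on the right of any FD, so every key must include it.
{A, B}⁺ = {A, B, C, D, E, F, G} — all of the relation — so {A, B} is a candidate key.
{B, F}⁺ = {A, B, C, D, E, F, G} — all of the relation — so {B, F} is a candidate key.
These are minimal and exhaustive — every other superkey contains one of them.

{A, B}, {B, F}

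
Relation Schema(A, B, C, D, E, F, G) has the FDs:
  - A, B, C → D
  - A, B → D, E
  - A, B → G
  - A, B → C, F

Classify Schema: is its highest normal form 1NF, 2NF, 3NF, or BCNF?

BCNF

Candidate key: {A, B}. Prime attributes: {A, B}.
The left-hand side of every FD is a superkey, so BCNF is satisfied.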